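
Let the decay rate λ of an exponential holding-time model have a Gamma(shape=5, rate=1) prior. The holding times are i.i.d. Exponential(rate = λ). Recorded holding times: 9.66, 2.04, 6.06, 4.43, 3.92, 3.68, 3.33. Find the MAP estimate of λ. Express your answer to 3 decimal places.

The Exponential(rate=λ) likelihood is ∝ λ^n e^(−λΣtᵢ). Here n = 7 and Σtᵢ = 9.66 + 2.04 + 6.06 + 4.43 + 3.92 + 3.68 + 3.33 = 33.12.
Posterior ∝ λ^4e^(−1λ) · λ^7e^(−33.12λ) = λ^11e^(−34.12λ), i.e. Gamma(12, 34.12).
Mode = (a−1)/b = 11/34.12 ≈ 0.322.

λ̂_MAP = 0.322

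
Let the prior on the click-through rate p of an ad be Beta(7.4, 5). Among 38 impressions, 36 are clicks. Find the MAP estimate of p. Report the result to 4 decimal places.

p̂_MAP = 0.8760

Prior: Beta(7.4, 5).
Data: 36 successes in 38 trials. The binomial likelihood contributes p^36(1−p)^2, so the posterior is Beta(7.4+36, 5+2) = Beta(43.4, 7).
For Beta(a, b) with a, b > 1 the mode is (a−1)/(a+b−2) = 42.4/48.4 ≈ 0.8760.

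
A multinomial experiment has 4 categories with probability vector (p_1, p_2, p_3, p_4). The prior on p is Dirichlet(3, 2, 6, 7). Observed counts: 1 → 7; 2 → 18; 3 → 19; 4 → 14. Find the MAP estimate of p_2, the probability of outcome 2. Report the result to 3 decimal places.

The posterior is Dirichlet(αᵢ + nᵢ) = Dirichlet(10, 20, 25, 21).
For a Dirichlet(a₁,…,a_K) with all aᵢ > 1, the mode has j-th component (aⱼ − 1)/(Σaᵢ − K).
Here Σaᵢ = 76 and K = 4, so p_2 = (20 − 1)/(76 − 4) = 19/72 ≈ 0.264.

MAP estimate: 0.264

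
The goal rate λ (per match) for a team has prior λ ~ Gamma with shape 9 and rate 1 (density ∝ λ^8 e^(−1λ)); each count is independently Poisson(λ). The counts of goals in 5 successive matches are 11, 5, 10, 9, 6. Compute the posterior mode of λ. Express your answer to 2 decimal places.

Σxᵢ = 11+5+10+9+6 = 41, with n = 5.
Posterior ∝ λ^8e^(−1λ) · λ^41e^(−5λ) = λ^49e^(−6λ), i.e. Gamma(shape=50, rate=6).
The mode of a Gamma(a, b) with a ≥ 1 (shape–rate) is (a−1)/b = 49/6 ≈ 8.17.

λ̂_MAP = 8.17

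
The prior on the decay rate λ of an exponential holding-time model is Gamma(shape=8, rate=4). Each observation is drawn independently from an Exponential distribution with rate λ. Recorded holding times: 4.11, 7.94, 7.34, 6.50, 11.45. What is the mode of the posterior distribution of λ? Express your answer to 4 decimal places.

λ̂_MAP = 0.2903

The Exponential(rate=λ) likelihood is ∝ λ^n e^(−λΣtᵢ). Here n = 5 and Σtᵢ = 4.11 + 7.94 + 7.34 + 6.50 + 11.45 = 37.34.
Posterior ∝ λ^7e^(−4λ) · λ^5e^(−37.34λ) = λ^12e^(−41.34λ), i.e. Gamma(13, 41.34).
Mode = (a−1)/b = 12/41.34 ≈ 0.2903.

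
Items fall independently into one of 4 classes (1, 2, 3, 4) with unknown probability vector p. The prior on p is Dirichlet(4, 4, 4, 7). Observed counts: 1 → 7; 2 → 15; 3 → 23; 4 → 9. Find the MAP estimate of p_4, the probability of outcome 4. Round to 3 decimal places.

MAP estimate: 0.217

The posterior is Dirichlet(αᵢ + nᵢ) = Dirichlet(11, 19, 27, 16).
For a Dirichlet(a₁,…,a_K) with all aᵢ > 1, the mode has j-th component (aⱼ − 1)/(Σaᵢ − K).
Here Σaᵢ = 73 and K = 4, so p_4 = (16 − 1)/(73 − 4) = 15/69 ≈ 0.217.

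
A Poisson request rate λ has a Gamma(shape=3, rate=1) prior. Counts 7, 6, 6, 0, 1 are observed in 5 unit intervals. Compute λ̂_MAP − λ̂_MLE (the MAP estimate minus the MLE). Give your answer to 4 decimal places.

MAP − MLE = -0.3333

Σxᵢ = 20. Posterior is Gamma(23, 6); MAP = (23−1)/6 = 22/6 ≈ 3.66667.
MLE = x̄ = 20/5 ≈ 4.00000.
Difference = 22/6 − 20/5 = -1/3 ≈ -0.3333.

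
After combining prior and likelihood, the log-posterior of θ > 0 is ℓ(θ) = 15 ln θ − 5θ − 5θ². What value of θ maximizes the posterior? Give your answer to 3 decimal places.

ℓ'(θ) = 15/θ − 5 − 10θ. Setting this to zero and multiplying by θ: 10θ² + 5θ − 15 = 0.
θ = (−5 + √(5² + 4·10·15)) / (2·10) = (−5 + √625) / 20 = (−5 + 25)/20 = 1.
ℓ''(θ) = −15/θ² − 10 < 0, confirming a maximum.

θ̂_MAP = 1.000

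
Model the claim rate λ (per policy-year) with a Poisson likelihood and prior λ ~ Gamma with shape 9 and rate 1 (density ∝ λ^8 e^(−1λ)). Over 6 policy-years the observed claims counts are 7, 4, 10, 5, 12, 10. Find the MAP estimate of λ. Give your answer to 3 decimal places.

Σxᵢ = 7+4+10+5+12+10 = 48, with n = 6.
Posterior ∝ λ^8e^(−1λ) · λ^48e^(−6λ) = λ^56e^(−7λ), i.e. Gamma(shape=57, rate=7).
The mode of a Gamma(a, b) with a ≥ 1 (shape–rate) is (a−1)/b = 56/7 ≈ 8.000.

λ̂_MAP = 8.000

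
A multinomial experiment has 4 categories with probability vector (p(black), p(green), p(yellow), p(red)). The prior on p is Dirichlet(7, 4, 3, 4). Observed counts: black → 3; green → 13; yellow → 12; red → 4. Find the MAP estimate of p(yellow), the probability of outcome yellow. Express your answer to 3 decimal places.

The posterior is Dirichlet(αᵢ + nᵢ) = Dirichlet(10, 17, 15, 8).
For a Dirichlet(a₁,…,a_K) with all aᵢ > 1, the mode has j-th component (aⱼ − 1)/(Σaᵢ − K).
Here Σaᵢ = 50 and K = 4, so p(yellow) = (15 − 1)/(50 − 4) = 14/46 ≈ 0.304.

MAP estimate of p(yellow) = 0.304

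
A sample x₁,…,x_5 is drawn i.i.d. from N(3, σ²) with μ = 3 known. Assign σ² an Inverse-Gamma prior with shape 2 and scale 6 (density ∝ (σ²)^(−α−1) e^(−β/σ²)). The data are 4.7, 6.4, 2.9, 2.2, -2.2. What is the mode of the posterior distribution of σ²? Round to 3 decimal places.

Sum of squared deviations about the known mean: SS = (4.7−3)² + (6.4−3)² + (2.9−3)² + (2.2−3)² + (-2.2−3)² = 42.14.
The Normal likelihood contributes (σ²)^(−n/2) exp(−SS/(2σ²)), so the posterior is Inverse-Gamma(α + n/2, β + SS/2) = Inverse-Gamma(4.5, 27.07).
The mode of Inverse-Gamma(a, b) is b/(a+1) = 27.07/5.5 ≈ 4.922.

σ̂²_MAP = 4.922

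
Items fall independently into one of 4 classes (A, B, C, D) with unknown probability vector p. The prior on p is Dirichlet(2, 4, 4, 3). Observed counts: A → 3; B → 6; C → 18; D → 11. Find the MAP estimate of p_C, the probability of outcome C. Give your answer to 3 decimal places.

The posterior is Dirichlet(αᵢ + nᵢ) = Dirichlet(5, 10, 22, 14).
For a Dirichlet(a₁,…,a_K) with all aᵢ > 1, the mode has j-th component (aⱼ − 1)/(Σaᵢ − K).
Here Σaᵢ = 51 and K = 4, so p_C = (22 − 1)/(51 − 4) = 21/47 ≈ 0.447.

MAP estimate of p_C = 0.447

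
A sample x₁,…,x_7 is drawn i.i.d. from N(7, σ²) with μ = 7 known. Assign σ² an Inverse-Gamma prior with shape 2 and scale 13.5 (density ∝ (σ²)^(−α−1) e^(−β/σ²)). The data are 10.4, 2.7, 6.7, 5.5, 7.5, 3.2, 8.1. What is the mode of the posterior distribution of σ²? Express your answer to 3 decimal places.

Sum of squared deviations about the known mean: SS = (10.4−7)² + (2.7−7)² + (6.7−7)² + (5.5−7)² + (7.5−7)² + (3.2−7)² + (8.1−7)² = 48.29.
The Normal likelihood contributes (σ²)^(−n/2) exp(−SS/(2σ²)), so the posterior is Inverse-Gamma(α + n/2, β + SS/2) = Inverse-Gamma(5.5, 37.645).
The mode of Inverse-Gamma(a, b) is b/(a+1) = 37.645/6.5 ≈ 5.792.

σ̂²_MAP = 5.792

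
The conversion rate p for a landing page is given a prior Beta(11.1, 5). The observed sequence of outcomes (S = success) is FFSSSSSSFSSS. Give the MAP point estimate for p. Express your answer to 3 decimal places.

p̂_MAP = 0.732

Prior: Beta(11.1, 5).
Data: 9 successes in 12 trials (from the sequence). The binomial likelihood contributes p^9(1−p)^3, so the posterior is Beta(11.1+9, 5+3) = Beta(20.1, 8).
For Beta(a, b) with a, b > 1 the mode is (a−1)/(a+b−2) = 19.1/26.1 ≈ 0.732.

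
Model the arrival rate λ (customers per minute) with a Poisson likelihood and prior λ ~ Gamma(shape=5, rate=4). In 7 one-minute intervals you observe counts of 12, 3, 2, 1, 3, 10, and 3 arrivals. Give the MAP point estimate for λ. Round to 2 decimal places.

λ̂_MAP = 3.45

Σxᵢ = 12+3+2+1+3+10+3 = 34, with n = 7.
Posterior ∝ λ^4e^(−4λ) · λ^34e^(−7λ) = λ^38e^(−11λ), i.e. Gamma(shape=39, rate=11).
The mode of a Gamma(a, b) with a ≥ 1 (shape–rate) is (a−1)/b = 38/11 ≈ 3.45.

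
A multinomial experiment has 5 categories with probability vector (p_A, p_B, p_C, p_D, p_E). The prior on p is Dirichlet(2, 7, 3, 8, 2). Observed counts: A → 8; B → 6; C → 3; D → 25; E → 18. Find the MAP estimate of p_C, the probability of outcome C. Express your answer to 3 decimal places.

The posterior is Dirichlet(αᵢ + nᵢ) = Dirichlet(10, 13, 6, 33, 20).
For a Dirichlet(a₁,…,a_K) with all aᵢ > 1, the mode has j-th component (aⱼ − 1)/(Σaᵢ − K).
Here Σaᵢ = 82 and K = 5, so p_C = (6 − 1)/(82 − 5) = 5/77 ≈ 0.065.

MAP estimate of p_C = 0.065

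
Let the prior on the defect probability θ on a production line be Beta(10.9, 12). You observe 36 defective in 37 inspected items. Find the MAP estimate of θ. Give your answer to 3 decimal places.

Prior: Beta(10.9, 12).
Data: 36 successes in 37 trials. The binomial likelihood contributes θ^36(1−θ)^1, so the posterior is Beta(10.9+36, 12+1) = Beta(46.9, 13).
For Beta(a, b) with a, b > 1 the mode is (a−1)/(a+b−2) = 45.9/57.9 ≈ 0.793.

θ̂_MAP = 0.793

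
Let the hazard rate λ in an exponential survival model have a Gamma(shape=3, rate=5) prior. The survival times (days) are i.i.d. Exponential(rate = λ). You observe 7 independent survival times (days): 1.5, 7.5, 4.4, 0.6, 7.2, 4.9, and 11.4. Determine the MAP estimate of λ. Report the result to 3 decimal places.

λ̂_MAP = 0.212

The Exponential(rate=λ) likelihood is ∝ λ^n e^(−λΣtᵢ). Here n = 7 and Σtᵢ = 1.5 + 7.5 + 4.4 + 0.6 + 7.2 + 4.9 + 11.4 = 37.5.
Posterior ∝ λ^2e^(−5λ) · λ^7e^(−37.5λ) = λ^9e^(−42.5λ), i.e. Gamma(10, 42.5).
Mode = (a−1)/b = 9/42.5 ≈ 0.212.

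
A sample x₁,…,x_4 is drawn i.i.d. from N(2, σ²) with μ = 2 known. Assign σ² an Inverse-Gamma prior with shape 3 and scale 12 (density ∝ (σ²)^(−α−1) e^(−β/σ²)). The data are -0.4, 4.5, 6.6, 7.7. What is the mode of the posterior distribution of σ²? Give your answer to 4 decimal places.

σ̂²_MAP = 7.4717

Sum of squared deviations about the known mean: SS = (-0.4−2)² + (4.5−2)² + (6.6−2)² + (7.7−2)² = 65.66.
The Normal likelihood contributes (σ²)^(−n/2) exp(−SS/(2σ²)), so the posterior is Inverse-Gamma(α + n/2, β + SS/2) = Inverse-Gamma(5, 44.83).
The mode of Inverse-Gamma(a, b) is b/(a+1) = 44.83/6 ≈ 7.4717.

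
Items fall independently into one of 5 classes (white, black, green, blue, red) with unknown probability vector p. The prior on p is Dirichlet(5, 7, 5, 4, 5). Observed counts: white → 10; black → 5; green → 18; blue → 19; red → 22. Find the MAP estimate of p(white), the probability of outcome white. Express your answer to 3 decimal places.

MAP estimate of p(white) = 0.147

The posterior is Dirichlet(αᵢ + nᵢ) = Dirichlet(15, 12, 23, 23, 27).
For a Dirichlet(a₁,…,a_K) with all aᵢ > 1, the mode has j-th component (aⱼ − 1)/(Σaᵢ − K).
Here Σaᵢ = 100 and K = 5, so p(white) = (15 − 1)/(100 − 5) = 14/95 ≈ 0.147.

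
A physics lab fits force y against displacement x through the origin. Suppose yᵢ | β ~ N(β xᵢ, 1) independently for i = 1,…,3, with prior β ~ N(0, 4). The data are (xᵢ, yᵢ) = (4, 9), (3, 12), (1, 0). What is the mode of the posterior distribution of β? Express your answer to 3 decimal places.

log p(β | y) = −Σ(yᵢ − βxᵢ)²/(2·1) − β²/(2·4) + const.
Setting the derivative to zero: Σxᵢ(yᵢ − βxᵢ)/1 − β/4 = 0, so β = Σxᵢyᵢ / (Σxᵢ² + σ²/τ²).
Σxᵢyᵢ = 4·9 + 3·12 + 1·0 = 72; Σxᵢ² = 26; σ²/τ² = 0.25.
β̂_MAP = 72 / (26 + 0.25) = 72/26.25 ≈ 2.743.

β̂_MAP = 2.743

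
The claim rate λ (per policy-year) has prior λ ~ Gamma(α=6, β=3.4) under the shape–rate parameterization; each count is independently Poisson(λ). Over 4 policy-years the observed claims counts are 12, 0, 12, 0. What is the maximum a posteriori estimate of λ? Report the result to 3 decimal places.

Σxᵢ = 12+0+12+0 = 24, with n = 4.
Posterior ∝ λ^5e^(−3.4λ) · λ^24e^(−4λ) = λ^29e^(−7.4λ), i.e. Gamma(shape=30, rate=7.4).
The mode of a Gamma(a, b) with a ≥ 1 (shape–rate) is (a−1)/b = 29/7.4 ≈ 3.919.

λ̂_MAP = 3.919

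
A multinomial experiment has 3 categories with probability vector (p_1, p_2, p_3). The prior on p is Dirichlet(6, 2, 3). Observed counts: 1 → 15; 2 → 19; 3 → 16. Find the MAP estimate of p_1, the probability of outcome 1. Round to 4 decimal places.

The posterior is Dirichlet(αᵢ + nᵢ) = Dirichlet(21, 21, 19).
For a Dirichlet(a₁,…,a_K) with all aᵢ > 1, the mode has j-th component (aⱼ − 1)/(Σaᵢ − K).
Here Σaᵢ = 61 and K = 3, so p_1 = (21 − 1)/(61 − 3) = 20/58 ≈ 0.3448.

MAP estimate: 0.3448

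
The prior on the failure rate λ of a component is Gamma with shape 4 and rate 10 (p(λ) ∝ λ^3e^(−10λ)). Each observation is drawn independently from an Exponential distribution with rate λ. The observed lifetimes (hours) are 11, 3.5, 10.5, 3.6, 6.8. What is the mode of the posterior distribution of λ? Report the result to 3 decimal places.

λ̂_MAP = 0.176

The Exponential(rate=λ) likelihood is ∝ λ^n e^(−λΣtᵢ). Here n = 5 and Σtᵢ = 11 + 3.5 + 10.5 + 3.6 + 6.8 = 35.4.
Posterior ∝ λ^3e^(−10λ) · λ^5e^(−35.4λ) = λ^8e^(−45.4λ), i.e. Gamma(9, 45.4).
Mode = (a−1)/b = 8/45.4 ≈ 0.176.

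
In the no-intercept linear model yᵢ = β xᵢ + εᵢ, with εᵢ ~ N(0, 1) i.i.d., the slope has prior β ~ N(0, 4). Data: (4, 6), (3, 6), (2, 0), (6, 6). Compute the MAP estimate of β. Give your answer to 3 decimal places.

log p(β | y) = −Σ(yᵢ − βxᵢ)²/(2·1) − β²/(2·4) + const.
Setting the derivative to zero: Σxᵢ(yᵢ − βxᵢ)/1 − β/4 = 0, so β = Σxᵢyᵢ / (Σxᵢ² + σ²/τ²).
Σxᵢyᵢ = 4·6 + 3·6 + 2·0 + 6·6 = 78; Σxᵢ² = 65; σ²/τ² = 0.25.
β̂_MAP = 78 / (65 + 0.25) = 78/65.25 ≈ 1.195.

β̂_MAP = 1.195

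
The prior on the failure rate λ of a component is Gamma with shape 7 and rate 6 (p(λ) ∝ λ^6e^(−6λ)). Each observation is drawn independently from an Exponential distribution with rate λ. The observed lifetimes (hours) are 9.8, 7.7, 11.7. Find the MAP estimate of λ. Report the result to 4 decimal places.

The Exponential(rate=λ) likelihood is ∝ λ^n e^(−λΣtᵢ). Here n = 3 and Σtᵢ = 9.8 + 7.7 + 11.7 = 29.2.
Posterior ∝ λ^6e^(−6λ) · λ^3e^(−29.2λ) = λ^9e^(−35.2λ), i.e. Gamma(10, 35.2).
Mode = (a−1)/b = 9/35.2 ≈ 0.2557.

λ̂_MAP = 0.2557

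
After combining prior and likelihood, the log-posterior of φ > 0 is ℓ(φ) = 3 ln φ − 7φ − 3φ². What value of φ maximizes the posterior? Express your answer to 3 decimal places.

φ̂_MAP = 0.333

ℓ'(φ) = 3/φ − 7 − 6φ. Setting this to zero and multiplying by φ: 6φ² + 7φ − 3 = 0.
φ = (−7 + √(7² + 4·6·3)) / (2·6) = (−7 + √121) / 12 = (−7 + 11)/12 = 1/3.
ℓ''(φ) = −3/φ² − 6 < 0, confirming a maximum.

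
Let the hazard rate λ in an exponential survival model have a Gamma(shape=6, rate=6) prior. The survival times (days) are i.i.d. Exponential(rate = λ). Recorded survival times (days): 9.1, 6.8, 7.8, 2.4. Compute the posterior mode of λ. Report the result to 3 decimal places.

λ̂_MAP = 0.280

The Exponential(rate=λ) likelihood is ∝ λ^n e^(−λΣtᵢ). Here n = 4 and Σtᵢ = 9.1 + 6.8 + 7.8 + 2.4 = 26.1.
Posterior ∝ λ^5e^(−6λ) · λ^4e^(−26.1λ) = λ^9e^(−32.1λ), i.e. Gamma(10, 32.1).
Mode = (a−1)/b = 9/32.1 ≈ 0.280.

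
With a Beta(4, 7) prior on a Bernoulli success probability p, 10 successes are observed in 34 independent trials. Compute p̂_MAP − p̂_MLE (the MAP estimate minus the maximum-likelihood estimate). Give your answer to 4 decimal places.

Posterior is Beta(14, 31); MAP = (14−1)/(45−2) = 13/43 ≈ 0.30233.
MLE ignores the prior: p̂_MLE = k/n = 10/34 ≈ 0.29412.
Difference = 13/43 − 10/34 = 6/731 ≈ 0.0082.

MAP − MLE = 0.0082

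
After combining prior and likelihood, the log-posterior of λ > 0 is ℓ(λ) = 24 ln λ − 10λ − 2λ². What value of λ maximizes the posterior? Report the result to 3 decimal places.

λ̂_MAP = 1.500

ℓ'(λ) = 24/λ − 10 − 4λ. Setting this to zero and multiplying by λ: 4λ² + 10λ − 24 = 0.
λ = (−10 + √(10² + 4·4·24)) / (2·4) = (−10 + √484) / 8 = (−10 + 22)/8 = 3/2.
ℓ''(λ) = −24/λ² − 4 < 0, confirming a maximum.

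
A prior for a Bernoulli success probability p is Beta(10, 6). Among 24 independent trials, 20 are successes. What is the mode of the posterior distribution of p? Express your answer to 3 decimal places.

Prior: Beta(10, 6).
Data: 20 successes in 24 trials. The binomial likelihood contributes p^20(1−p)^4, so the posterior is Beta(10+20, 6+4) = Beta(30, 10).
For Beta(a, b) with a, b > 1 the mode is (a−1)/(a+b−2) = 29/38 ≈ 0.763.

p̂_MAP = 0.763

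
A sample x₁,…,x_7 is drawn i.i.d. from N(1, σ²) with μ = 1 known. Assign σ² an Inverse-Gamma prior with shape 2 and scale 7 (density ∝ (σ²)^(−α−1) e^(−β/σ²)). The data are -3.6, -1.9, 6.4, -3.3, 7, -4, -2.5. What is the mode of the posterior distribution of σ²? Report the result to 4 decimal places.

Sum of squared deviations about the known mean: SS = (-3.6−1)² + (-1.9−1)² + (6.4−1)² + (-3.3−1)² + (7−1)² + (-4−1)² + (-2.5−1)² = 150.47.
The Normal likelihood contributes (σ²)^(−n/2) exp(−SS/(2σ²)), so the posterior is Inverse-Gamma(α + n/2, β + SS/2) = Inverse-Gamma(5.5, 82.235).
The mode of Inverse-Gamma(a, b) is b/(a+1) = 82.235/6.5 ≈ 12.6515.

σ̂²_MAP = 12.6515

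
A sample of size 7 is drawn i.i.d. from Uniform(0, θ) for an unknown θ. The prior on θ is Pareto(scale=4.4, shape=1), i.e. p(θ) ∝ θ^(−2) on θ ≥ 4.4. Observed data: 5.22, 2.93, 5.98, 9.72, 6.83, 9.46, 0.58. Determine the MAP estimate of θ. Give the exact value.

The Uniform(0, θ) likelihood is θ^(−n) for θ ≥ max(xᵢ), zero otherwise. Here max(xᵢ) = 9.72.
Posterior ∝ θ^(−2) · θ^(−7) = θ^(−9) on θ ≥ max(4.4, 9.72) = 9.72.
This density is strictly decreasing in θ, so the posterior mode lies at the lower boundary of the support.

θ̂_MAP = 9.72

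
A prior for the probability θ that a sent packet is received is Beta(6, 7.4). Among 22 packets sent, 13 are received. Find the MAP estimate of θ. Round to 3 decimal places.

θ̂_MAP = 0.539

Prior: Beta(6, 7.4).
Data: 13 successes in 22 trials. The binomial likelihood contributes θ^13(1−θ)^9, so the posterior is Beta(6+13, 7.4+9) = Beta(19, 16.4).
For Beta(a, b) with a, b > 1 the mode is (a−1)/(a+b−2) = 18/33.4 ≈ 0.539.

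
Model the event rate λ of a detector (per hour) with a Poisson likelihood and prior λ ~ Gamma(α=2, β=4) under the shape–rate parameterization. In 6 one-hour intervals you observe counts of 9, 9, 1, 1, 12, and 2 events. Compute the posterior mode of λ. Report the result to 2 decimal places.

λ̂_MAP = 3.50

Σxᵢ = 9+9+1+1+12+2 = 34, with n = 6.
Posterior ∝ λe^(−4λ) · λ^34e^(−6λ) = λ^35e^(−10λ), i.e. Gamma(shape=36, rate=10).
The mode of a Gamma(a, b) with a ≥ 1 (shape–rate) is (a−1)/b = 35/10 ≈ 3.50.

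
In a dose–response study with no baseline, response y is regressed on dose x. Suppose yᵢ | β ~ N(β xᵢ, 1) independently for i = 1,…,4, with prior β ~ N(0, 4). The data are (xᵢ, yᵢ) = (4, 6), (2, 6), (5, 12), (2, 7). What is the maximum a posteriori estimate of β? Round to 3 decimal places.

log p(β | y) = −Σ(yᵢ − βxᵢ)²/(2·1) − β²/(2·4) + const.
Setting the derivative to zero: Σxᵢ(yᵢ − βxᵢ)/1 − β/4 = 0, so β = Σxᵢyᵢ / (Σxᵢ² + σ²/τ²).
Σxᵢyᵢ = 4·6 + 2·6 + 5·12 + 2·7 = 110; Σxᵢ² = 49; σ²/τ² = 0.25.
β̂_MAP = 110 / (49 + 0.25) = 110/49.25 ≈ 2.234.

β̂_MAP = 2.234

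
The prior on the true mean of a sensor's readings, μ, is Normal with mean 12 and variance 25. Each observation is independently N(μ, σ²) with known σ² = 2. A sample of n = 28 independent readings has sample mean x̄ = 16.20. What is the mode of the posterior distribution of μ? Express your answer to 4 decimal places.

μ̂_MAP = 16.1880

n = 28, x̄ = 16.20.
For a Normal prior and Normal likelihood with known variance, the posterior is Normal; its mode equals its mean, the precision-weighted average.
Prior precision 1/σ₀² = 1/25 = 0.04; data precision n/σ² = 28/2 = 14.
μ̂ = (0.04·12 + 14·16.2) / (0.04 + 14) = 227.28/14.04 = 1894/117 ≈ 16.1880.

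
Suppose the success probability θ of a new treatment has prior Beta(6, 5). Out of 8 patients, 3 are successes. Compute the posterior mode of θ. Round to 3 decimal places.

Prior: Beta(6, 5).
Data: 3 successes in 8 trials. The binomial likelihood contributes θ^3(1−θ)^5, so the posterior is Beta(6+3, 5+5) = Beta(9, 10).
For Beta(a, b) with a, b > 1 the mode is (a−1)/(a+b−2) = 8/17 ≈ 0.471.

θ̂_MAP = 0.471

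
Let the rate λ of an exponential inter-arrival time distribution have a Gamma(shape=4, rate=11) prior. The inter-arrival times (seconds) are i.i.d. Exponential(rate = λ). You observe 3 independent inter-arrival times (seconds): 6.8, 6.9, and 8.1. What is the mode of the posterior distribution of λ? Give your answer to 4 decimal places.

The Exponential(rate=λ) likelihood is ∝ λ^n e^(−λΣtᵢ). Here n = 3 and Σtᵢ = 6.8 + 6.9 + 8.1 = 21.8.
Posterior ∝ λ^3e^(−11λ) · λ^3e^(−21.8λ) = λ^6e^(−32.8λ), i.e. Gamma(7, 32.8).
Mode = (a−1)/b = 6/32.8 ≈ 0.1829.

λ̂_MAP = 0.1829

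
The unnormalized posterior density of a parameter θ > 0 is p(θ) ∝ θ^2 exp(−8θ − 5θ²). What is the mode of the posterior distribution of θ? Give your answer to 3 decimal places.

θ̂_MAP = 0.200

ℓ'(θ) = 2/θ − 8 − 10θ. Setting this to zero and multiplying by θ: 10θ² + 8θ − 2 = 0.
θ = (−8 + √(8² + 4·10·2)) / (2·10) = (−8 + √144) / 20 = (−8 + 12)/20 = 1/5.
ℓ''(θ) = −2/θ² − 10 < 0, confirming a maximum.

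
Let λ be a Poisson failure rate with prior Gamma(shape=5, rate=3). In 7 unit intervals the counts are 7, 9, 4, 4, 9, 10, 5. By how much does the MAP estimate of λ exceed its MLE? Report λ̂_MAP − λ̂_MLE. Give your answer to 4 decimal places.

Σxᵢ = 48. Posterior is Gamma(53, 10); MAP = (53−1)/10 = 52/10 ≈ 5.20000.
MLE = x̄ = 48/7 ≈ 6.85714.
Difference = 52/10 − 48/7 = -58/35 ≈ -1.6571.

MAP − MLE = -1.6571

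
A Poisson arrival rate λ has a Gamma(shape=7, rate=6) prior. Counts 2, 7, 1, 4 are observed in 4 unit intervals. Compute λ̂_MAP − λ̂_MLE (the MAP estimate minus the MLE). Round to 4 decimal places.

MAP − MLE = -1.5000

Σxᵢ = 14. Posterior is Gamma(21, 10); MAP = (21−1)/10 = 20/10 ≈ 2.00000.
MLE = x̄ = 14/4 ≈ 3.50000.
Difference = 20/10 − 14/4 = -3/2 ≈ -1.5000.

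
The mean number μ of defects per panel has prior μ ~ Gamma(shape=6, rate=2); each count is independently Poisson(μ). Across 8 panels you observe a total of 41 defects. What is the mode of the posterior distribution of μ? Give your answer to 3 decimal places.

Σxᵢ = 41, n = 8.
Posterior ∝ μ^5e^(−2μ) · μ^41e^(−8μ) = μ^46e^(−10μ), i.e. Gamma(shape=47, rate=10).
The mode of a Gamma(a, b) with a ≥ 1 (shape–rate) is (a−1)/b = 46/10 ≈ 4.600.

μ̂_MAP = 4.600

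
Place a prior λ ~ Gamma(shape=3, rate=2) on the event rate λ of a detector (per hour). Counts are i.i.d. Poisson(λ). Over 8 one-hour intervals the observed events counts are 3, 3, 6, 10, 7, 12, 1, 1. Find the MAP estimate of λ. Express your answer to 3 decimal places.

λ̂_MAP = 4.500

Σxᵢ = 3+3+6+10+7+12+1+1 = 43, with n = 8.
Posterior ∝ λ^2e^(−2λ) · λ^43e^(−8λ) = λ^45e^(−10λ), i.e. Gamma(shape=46, rate=10).
The mode of a Gamma(a, b) with a ≥ 1 (shape–rate) is (a−1)/b = 45/10 ≈ 4.500.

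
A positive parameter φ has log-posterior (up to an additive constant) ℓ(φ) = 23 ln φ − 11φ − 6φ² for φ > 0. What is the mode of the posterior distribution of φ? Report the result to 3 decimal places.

ℓ'(φ) = 23/φ − 11 − 12φ. Setting this to zero and multiplying by φ: 12φ² + 11φ − 23 = 0.
φ = (−11 + √(11² + 4·12·23)) / (2·12) = (−11 + √1225) / 24 = (−11 + 35)/24 = 1.
ℓ''(φ) = −23/φ² − 12 < 0, confirming a maximum.

φ̂_MAP = 1.000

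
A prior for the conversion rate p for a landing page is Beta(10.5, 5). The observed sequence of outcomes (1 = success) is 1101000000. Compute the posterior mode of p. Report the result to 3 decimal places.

p̂_MAP = 0.532

Prior: Beta(10.5, 5).
Data: 3 successes in 10 trials (from the sequence). The binomial likelihood contributes p^3(1−p)^7, so the posterior is Beta(10.5+3, 5+7) = Beta(13.5, 12).
For Beta(a, b) with a, b > 1 the mode is (a−1)/(a+b−2) = 12.5/23.5 ≈ 0.532.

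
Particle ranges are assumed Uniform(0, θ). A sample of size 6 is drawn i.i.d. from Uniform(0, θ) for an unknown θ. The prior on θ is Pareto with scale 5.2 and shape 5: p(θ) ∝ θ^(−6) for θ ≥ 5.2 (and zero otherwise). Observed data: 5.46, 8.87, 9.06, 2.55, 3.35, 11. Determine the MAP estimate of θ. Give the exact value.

θ̂_MAP = 11

The Uniform(0, θ) likelihood is θ^(−n) for θ ≥ max(xᵢ), zero otherwise. Here max(xᵢ) = 11.
Posterior ∝ θ^(−6) · θ^(−6) = θ^(−12) on θ ≥ max(5.2, 11) = 11.
This density is strictly decreasing in θ, so the posterior mode lies at the lower boundary of the support.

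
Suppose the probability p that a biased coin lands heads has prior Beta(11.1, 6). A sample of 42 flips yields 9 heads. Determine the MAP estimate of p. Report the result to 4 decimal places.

Prior: Beta(11.1, 6).
Data: 9 successes in 42 trials. The binomial likelihood contributes p^9(1−p)^33, so the posterior is Beta(11.1+9, 6+33) = Beta(20.1, 39).
For Beta(a, b) with a, b > 1 the mode is (a−1)/(a+b−2) = 19.1/57.1 ≈ 0.3345.

p̂_MAP = 0.3345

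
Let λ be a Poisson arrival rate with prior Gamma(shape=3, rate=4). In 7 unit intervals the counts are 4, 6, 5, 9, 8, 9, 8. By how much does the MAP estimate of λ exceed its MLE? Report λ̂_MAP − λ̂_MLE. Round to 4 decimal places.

MAP − MLE = -2.3636

Σxᵢ = 49. Posterior is Gamma(52, 11); MAP = (52−1)/11 = 51/11 ≈ 4.63636.
MLE = x̄ = 49/7 ≈ 7.00000.
Difference = 51/11 − 49/7 = -26/11 ≈ -2.3636.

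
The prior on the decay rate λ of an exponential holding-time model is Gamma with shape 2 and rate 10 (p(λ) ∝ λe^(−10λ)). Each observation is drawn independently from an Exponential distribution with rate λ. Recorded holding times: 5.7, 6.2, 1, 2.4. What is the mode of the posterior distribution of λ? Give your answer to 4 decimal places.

The Exponential(rate=λ) likelihood is ∝ λ^n e^(−λΣtᵢ). Here n = 4 and Σtᵢ = 5.7 + 6.2 + 1 + 2.4 = 15.3.
Posterior ∝ λe^(−10λ) · λ^4e^(−15.3λ) = λ^5e^(−25.3λ), i.e. Gamma(6, 25.3).
Mode = (a−1)/b = 5/25.3 ≈ 0.1976.

λ̂_MAP = 0.1976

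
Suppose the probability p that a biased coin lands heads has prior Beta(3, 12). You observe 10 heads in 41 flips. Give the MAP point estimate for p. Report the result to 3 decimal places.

Prior: Beta(3, 12).
Data: 10 successes in 41 trials. The binomial likelihood contributes p^10(1−p)^31, so the posterior is Beta(3+10, 12+31) = Beta(13, 43).
For Beta(a, b) with a, b > 1 the mode is (a−1)/(a+b−2) = 12/54 ≈ 0.222.

p̂_MAP = 0.222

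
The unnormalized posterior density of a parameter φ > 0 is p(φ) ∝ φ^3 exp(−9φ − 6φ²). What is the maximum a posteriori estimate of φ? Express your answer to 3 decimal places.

φ̂_MAP = 0.250

ℓ'(φ) = 3/φ − 9 − 12φ. Setting this to zero and multiplying by φ: 12φ² + 9φ − 3 = 0.
φ = (−9 + √(9² + 4·12·3)) / (2·12) = (−9 + √225) / 24 = (−9 + 15)/24 = 1/4.
ℓ''(φ) = −3/φ² − 12 < 0, confirming a maximum.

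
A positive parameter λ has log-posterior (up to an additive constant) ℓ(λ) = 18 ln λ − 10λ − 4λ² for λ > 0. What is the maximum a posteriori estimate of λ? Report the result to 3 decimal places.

λ̂_MAP = 1.000

ℓ'(λ) = 18/λ − 10 − 8λ. Setting this to zero and multiplying by λ: 8λ² + 10λ − 18 = 0.
λ = (−10 + √(10² + 4·8·18)) / (2·8) = (−10 + √676) / 16 = (−10 + 26)/16 = 1.
ℓ''(λ) = −18/λ² − 8 < 0, confirming a maximum.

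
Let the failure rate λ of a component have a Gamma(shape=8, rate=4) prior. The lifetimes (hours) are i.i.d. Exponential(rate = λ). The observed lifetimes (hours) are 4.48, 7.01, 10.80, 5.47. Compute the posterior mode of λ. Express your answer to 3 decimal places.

λ̂_MAP = 0.346

The Exponential(rate=λ) likelihood is ∝ λ^n e^(−λΣtᵢ). Here n = 4 and Σtᵢ = 4.48 + 7.01 + 10.80 + 5.47 = 27.76.
Posterior ∝ λ^7e^(−4λ) · λ^4e^(−27.76λ) = λ^11e^(−31.76λ), i.e. Gamma(12, 31.76).
Mode = (a−1)/b = 11/31.76 ≈ 0.346.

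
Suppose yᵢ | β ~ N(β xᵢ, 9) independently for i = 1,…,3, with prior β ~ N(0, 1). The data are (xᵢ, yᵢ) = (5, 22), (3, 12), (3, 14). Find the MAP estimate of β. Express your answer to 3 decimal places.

log p(β | y) = −Σ(yᵢ − βxᵢ)²/(2·9) − β²/(2·1) + const.
Setting the derivative to zero: Σxᵢ(yᵢ − βxᵢ)/9 − β/1 = 0, so β = Σxᵢyᵢ / (Σxᵢ² + σ²/τ²).
Σxᵢyᵢ = 5·22 + 3·12 + 3·14 = 188; Σxᵢ² = 43; σ²/τ² = 9.
β̂_MAP = 188 / (43 + 9) = 188/52 ≈ 3.615.

β̂_MAP = 3.615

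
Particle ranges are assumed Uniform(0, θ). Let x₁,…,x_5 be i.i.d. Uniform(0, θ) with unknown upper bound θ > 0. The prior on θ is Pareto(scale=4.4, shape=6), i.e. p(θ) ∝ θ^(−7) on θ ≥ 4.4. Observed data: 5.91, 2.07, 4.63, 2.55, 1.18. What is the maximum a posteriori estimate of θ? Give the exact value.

θ̂_MAP = 5.91

The Uniform(0, θ) likelihood is θ^(−n) for θ ≥ max(xᵢ), zero otherwise. Here max(xᵢ) = 5.91.
Posterior ∝ θ^(−7) · θ^(−5) = θ^(−12) on θ ≥ max(4.4, 5.91) = 5.91.
This density is strictly decreasing in θ, so the posterior mode lies at the lower boundary of the support.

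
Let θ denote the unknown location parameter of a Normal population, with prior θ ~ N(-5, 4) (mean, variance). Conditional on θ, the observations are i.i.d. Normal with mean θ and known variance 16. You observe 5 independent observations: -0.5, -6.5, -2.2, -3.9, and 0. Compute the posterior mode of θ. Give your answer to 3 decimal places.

θ̂_MAP = -3.678

n = 5; x̄ = ((-0.5) + (-6.5) + (-2.2) + (-3.9) + 0)/5 = -13.1/5 = -2.62.
For a Normal prior and Normal likelihood with known variance, the posterior is Normal; its mode equals its mean, the precision-weighted average.
Prior precision 1/σ₀² = 1/4 = 0.25; data precision n/σ² = 5/16 = 0.3125.
θ̂ = (0.25·(-5) + 0.3125·(-2.62)) / (0.25 + 0.3125) = (-2.06875)/0.5625 = -331/90 ≈ -3.678.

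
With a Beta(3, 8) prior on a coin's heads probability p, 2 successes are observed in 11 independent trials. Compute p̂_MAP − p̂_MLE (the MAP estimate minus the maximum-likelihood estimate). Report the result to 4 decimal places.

MAP − MLE = 0.0182

Posterior is Beta(5, 17); MAP = (5−1)/(22−2) = 4/20 ≈ 0.20000.
MLE ignores the prior: p̂_MLE = k/n = 2/11 ≈ 0.18182.
Difference = 4/20 − 2/11 = 1/55 ≈ 0.0182.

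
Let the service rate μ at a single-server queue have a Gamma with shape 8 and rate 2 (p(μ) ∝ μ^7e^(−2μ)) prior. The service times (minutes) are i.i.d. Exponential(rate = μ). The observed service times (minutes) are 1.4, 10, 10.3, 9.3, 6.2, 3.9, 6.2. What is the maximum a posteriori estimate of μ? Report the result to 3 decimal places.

μ̂_MAP = 0.284

The Exponential(rate=μ) likelihood is ∝ μ^n e^(−μΣtᵢ). Here n = 7 and Σtᵢ = 1.4 + 10 + 10.3 + 9.3 + 6.2 + 3.9 + 6.2 = 47.3.
Posterior ∝ μ^7e^(−2μ) · μ^7e^(−47.3μ) = μ^14e^(−49.3μ), i.e. Gamma(15, 49.3).
Mode = (a−1)/b = 14/49.3 ≈ 0.284.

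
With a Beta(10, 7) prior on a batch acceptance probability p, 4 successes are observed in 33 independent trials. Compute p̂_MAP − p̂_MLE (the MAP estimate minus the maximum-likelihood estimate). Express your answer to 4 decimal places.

Posterior is Beta(14, 36); MAP = (14−1)/(50−2) = 13/48 ≈ 0.27083.
MLE ignores the prior: p̂_MLE = k/n = 4/33 ≈ 0.12121.
Difference = 13/48 − 4/33 = 79/528 ≈ 0.1496.

MAP − MLE = 0.1496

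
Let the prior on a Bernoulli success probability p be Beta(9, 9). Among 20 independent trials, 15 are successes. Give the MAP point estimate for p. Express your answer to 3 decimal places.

Prior: Beta(9, 9).
Data: 15 successes in 20 trials. The binomial likelihood contributes p^15(1−p)^5, so the posterior is Beta(9+15, 9+5) = Beta(24, 14).
For Beta(a, b) with a, b > 1 the mode is (a−1)/(a+b−2) = 23/36 ≈ 0.639.

p̂_MAP = 0.639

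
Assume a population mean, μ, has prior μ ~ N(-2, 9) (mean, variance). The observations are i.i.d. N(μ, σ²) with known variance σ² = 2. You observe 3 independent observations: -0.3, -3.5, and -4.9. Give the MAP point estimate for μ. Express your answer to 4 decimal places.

n = 3; x̄ = ((-0.3) + (-3.5) + (-4.9))/3 = -8.7/3 = -2.9.
For a Normal prior and Normal likelihood with known variance, the posterior is Normal; its mode equals its mean, the precision-weighted average.
Prior precision 1/σ₀² = 1/9; data precision n/σ² = 3/2 = 1.5.
μ̂ = ((1/9)·(-2) + 1.5·(-2.9)) / (1/9 + 1.5) = (-823/180)/(29/18) = -823/290 ≈ -2.8379.

μ̂_MAP = -2.8379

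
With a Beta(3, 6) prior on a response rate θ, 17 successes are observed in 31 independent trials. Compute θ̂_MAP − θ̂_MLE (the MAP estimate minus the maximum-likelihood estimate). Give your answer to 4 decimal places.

Posterior is Beta(20, 20); MAP = (20−1)/(40−2) = 19/38 ≈ 0.50000.
MLE ignores the prior: θ̂_MLE = k/n = 17/31 ≈ 0.54839.
Difference = 19/38 − 17/31 = -3/62 ≈ -0.0484.

MAP − MLE = -0.0484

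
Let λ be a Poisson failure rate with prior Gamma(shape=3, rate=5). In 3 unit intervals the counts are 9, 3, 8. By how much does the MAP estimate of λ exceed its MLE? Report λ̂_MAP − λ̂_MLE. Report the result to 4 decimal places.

Σxᵢ = 20. Posterior is Gamma(23, 8); MAP = (23−1)/8 = 22/8 ≈ 2.75000.
MLE = x̄ = 20/3 ≈ 6.66667.
Difference = 22/8 − 20/3 = -47/12 ≈ -3.9167.

MAP − MLE = -3.9167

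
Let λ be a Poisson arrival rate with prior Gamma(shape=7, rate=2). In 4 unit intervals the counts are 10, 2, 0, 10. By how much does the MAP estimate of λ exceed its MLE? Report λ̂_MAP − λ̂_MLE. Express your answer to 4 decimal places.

Σxᵢ = 22. Posterior is Gamma(29, 6); MAP = (29−1)/6 = 28/6 ≈ 4.66667.
MLE = x̄ = 22/4 ≈ 5.50000.
Difference = 28/6 − 22/4 = -5/6 ≈ -0.8333.

MAP − MLE = -0.8333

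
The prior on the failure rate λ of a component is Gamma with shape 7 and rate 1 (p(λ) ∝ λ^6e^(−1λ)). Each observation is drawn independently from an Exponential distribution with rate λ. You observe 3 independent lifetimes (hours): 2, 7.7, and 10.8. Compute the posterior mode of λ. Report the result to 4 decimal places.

The Exponential(rate=λ) likelihood is ∝ λ^n e^(−λΣtᵢ). Here n = 3 and Σtᵢ = 2 + 7.7 + 10.8 = 20.5.
Posterior ∝ λ^6e^(−1λ) · λ^3e^(−20.5λ) = λ^9e^(−21.5λ), i.e. Gamma(10, 21.5).
Mode = (a−1)/b = 9/21.5 ≈ 0.4186.

λ̂_MAP = 0.4186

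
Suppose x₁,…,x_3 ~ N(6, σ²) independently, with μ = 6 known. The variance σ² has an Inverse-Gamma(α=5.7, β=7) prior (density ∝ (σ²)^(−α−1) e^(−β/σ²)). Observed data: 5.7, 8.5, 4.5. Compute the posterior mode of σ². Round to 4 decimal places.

σ̂²_MAP = 1.3774

Sum of squared deviations about the known mean: SS = (5.7−6)² + (8.5−6)² + (4.5−6)² = 8.59.
The Normal likelihood contributes (σ²)^(−n/2) exp(−SS/(2σ²)), so the posterior is Inverse-Gamma(α + n/2, β + SS/2) = Inverse-Gamma(7.2, 11.295).
The mode of Inverse-Gamma(a, b) is b/(a+1) = 11.295/8.2 ≈ 1.3774.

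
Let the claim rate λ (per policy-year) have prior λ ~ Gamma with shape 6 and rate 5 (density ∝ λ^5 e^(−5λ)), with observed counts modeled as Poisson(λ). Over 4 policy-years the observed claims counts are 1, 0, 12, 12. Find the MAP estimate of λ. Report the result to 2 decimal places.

Σxᵢ = 1+0+12+12 = 25, with n = 4.
Posterior ∝ λ^5e^(−5λ) · λ^25e^(−4λ) = λ^30e^(−9λ), i.e. Gamma(shape=31, rate=9).
The mode of a Gamma(a, b) with a ≥ 1 (shape–rate) is (a−1)/b = 30/9 ≈ 3.33.

λ̂_MAP = 3.33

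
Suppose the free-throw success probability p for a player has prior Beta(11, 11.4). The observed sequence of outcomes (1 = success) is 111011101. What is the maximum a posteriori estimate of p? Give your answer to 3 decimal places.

p̂_MAP = 0.578

Prior: Beta(11, 11.4).
Data: 7 successes in 9 trials (from the sequence). The binomial likelihood contributes p^7(1−p)^2, so the posterior is Beta(11+7, 11.4+2) = Beta(18, 13.4).
For Beta(a, b) with a, b > 1 the mode is (a−1)/(a+b−2) = 17/29.4 ≈ 0.578.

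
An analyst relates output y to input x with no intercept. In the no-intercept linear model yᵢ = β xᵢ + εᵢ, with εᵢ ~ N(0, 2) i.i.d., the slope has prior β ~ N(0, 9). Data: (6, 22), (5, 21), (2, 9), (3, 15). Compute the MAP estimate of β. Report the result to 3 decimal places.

log p(β | y) = −Σ(yᵢ − βxᵢ)²/(2·2) − β²/(2·9) + const.
Setting the derivative to zero: Σxᵢ(yᵢ − βxᵢ)/2 − β/9 = 0, so β = Σxᵢyᵢ / (Σxᵢ² + σ²/τ²).
Σxᵢyᵢ = 6·22 + 5·21 + 2·9 + 3·15 = 300; Σxᵢ² = 74; σ²/τ² = 2/9.
β̂_MAP = 300 / (74 + 2/9) = 300/(668/9) = 675/167 ≈ 4.042.

β̂_MAP = 4.042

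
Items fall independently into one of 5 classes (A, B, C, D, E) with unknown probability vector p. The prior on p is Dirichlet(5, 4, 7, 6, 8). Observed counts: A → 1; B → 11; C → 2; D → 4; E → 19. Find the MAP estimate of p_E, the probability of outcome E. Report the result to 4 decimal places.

The posterior is Dirichlet(αᵢ + nᵢ) = Dirichlet(6, 15, 9, 10, 27).
For a Dirichlet(a₁,…,a_K) with all aᵢ > 1, the mode has j-th component (aⱼ − 1)/(Σaᵢ − K).
Here Σaᵢ = 67 and K = 5, so p_E = (27 − 1)/(67 − 5) = 26/62 ≈ 0.4194.

MAP estimate of p_E = 0.4194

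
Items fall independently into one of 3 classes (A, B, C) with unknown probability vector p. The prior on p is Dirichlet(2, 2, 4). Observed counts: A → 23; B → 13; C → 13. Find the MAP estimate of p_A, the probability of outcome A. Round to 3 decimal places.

The posterior is Dirichlet(αᵢ + nᵢ) = Dirichlet(25, 15, 17).
For a Dirichlet(a₁,…,a_K) with all aᵢ > 1, the mode has j-th component (aⱼ − 1)/(Σaᵢ − K).
Here Σaᵢ = 57 and K = 3, so p_A = (25 − 1)/(57 − 3) = 24/54 ≈ 0.444.

MAP estimate of p_A = 0.444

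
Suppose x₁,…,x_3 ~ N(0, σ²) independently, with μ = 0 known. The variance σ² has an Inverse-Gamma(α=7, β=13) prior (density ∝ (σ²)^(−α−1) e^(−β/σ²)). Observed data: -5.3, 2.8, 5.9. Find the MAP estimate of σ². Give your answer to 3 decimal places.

Sum of squared deviations about the known mean: SS = (-5.3−0)² + (2.8−0)² + (5.9−0)² = 70.74.
The Normal likelihood contributes (σ²)^(−n/2) exp(−SS/(2σ²)), so the posterior is Inverse-Gamma(α + n/2, β + SS/2) = Inverse-Gamma(8.5, 48.37).
The mode of Inverse-Gamma(a, b) is b/(a+1) = 48.37/9.5 ≈ 5.092.

σ̂²_MAP = 5.092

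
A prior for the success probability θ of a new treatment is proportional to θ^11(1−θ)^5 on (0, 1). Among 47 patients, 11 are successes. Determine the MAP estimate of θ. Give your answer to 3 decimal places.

θ̂_MAP = 0.349

The prior density ∝ θ^11(1−θ)^5 is the kernel of Beta(12, 6).
Data: 11 successes in 47 trials. The binomial likelihood contributes θ^11(1−θ)^36, so the posterior is Beta(12+11, 6+36) = Beta(23, 42).
For Beta(a, b) with a, b > 1 the mode is (a−1)/(a+b−2) = 22/63 ≈ 0.349.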